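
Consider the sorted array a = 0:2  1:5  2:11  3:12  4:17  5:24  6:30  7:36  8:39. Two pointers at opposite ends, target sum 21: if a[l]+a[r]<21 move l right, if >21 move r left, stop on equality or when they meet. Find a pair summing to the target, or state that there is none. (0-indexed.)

[0,8] 2+39=41 >21 → r--
[0,7] 2+36=38 >21 → r--
[0,6] 2+30=32 >21 → r--
[0,5] 2+24=26 >21 → r--
[0,4] 2+17=19 <21 → l++
[1,4] 5+17=22 >21 → r--
[1,3] 5+12=17 <21 → l++
[2,3] 11+12=23 >21 → r--

no pair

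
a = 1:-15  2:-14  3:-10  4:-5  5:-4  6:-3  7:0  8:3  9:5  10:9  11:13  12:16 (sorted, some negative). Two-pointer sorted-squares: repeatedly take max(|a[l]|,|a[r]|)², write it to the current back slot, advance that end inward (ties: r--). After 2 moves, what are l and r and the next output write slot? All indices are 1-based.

l=1 r=12: |-15|<=|16| out[12]=256, r--
l=1 r=11: |-15|>|13| out[11]=225, l++

l=2, r=11, next write slot=10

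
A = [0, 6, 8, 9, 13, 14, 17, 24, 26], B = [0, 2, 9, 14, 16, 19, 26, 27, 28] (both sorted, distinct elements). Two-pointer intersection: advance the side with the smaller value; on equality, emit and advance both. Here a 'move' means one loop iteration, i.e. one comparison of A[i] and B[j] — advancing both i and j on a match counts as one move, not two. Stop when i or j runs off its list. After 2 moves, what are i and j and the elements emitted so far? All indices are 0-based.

[i=0,j=0] 0==0 emit → i++,j++
[i=1,j=1] 6>2 → j++

i=1, j=2, emitted=[0]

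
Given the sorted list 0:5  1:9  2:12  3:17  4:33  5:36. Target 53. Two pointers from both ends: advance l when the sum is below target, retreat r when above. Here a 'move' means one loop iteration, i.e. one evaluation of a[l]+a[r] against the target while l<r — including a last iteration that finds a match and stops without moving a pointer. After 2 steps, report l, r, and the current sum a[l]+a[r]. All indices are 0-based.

l=2, r=5, sum=48

[0,5] 5+36=41 <53 → l++
[1,5] 9+36=45 <53 → l++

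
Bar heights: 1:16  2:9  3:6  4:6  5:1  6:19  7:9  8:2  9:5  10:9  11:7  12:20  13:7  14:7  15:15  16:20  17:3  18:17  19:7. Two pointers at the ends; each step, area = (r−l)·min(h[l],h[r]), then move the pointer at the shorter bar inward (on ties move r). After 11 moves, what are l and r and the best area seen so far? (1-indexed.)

l=1 r=19: min(16,7)*18=126 best=126 *, r--
l=1 r=18: min(16,17)*17=272 best=272 *, l++
l=2 r=18: min(9,17)*16=144 best=272, l++
l=3 r=18: min(6,17)*15=90 best=272, l++
l=4 r=18: min(6,17)*14=84 best=272, l++
l=5 r=18: min(1,17)*13=13 best=272, l++
l=6 r=18: min(19,17)*12=204 best=272, r--
l=6 r=17: min(19,3)*11=33 best=272, r--
l=6 r=16: min(19,20)*10=190 best=272, l++
l=7 r=16: min(9,20)*9=81 best=272, l++
l=8 r=16: min(2,20)*8=16 best=272, l++

l=9, r=16, best area=272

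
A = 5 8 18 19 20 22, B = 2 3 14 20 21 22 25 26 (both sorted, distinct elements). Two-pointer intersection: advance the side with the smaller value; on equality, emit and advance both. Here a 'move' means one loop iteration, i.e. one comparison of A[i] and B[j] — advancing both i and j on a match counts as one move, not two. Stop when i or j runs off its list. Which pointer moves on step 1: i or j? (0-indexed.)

j

i=0 j=0: 5>2, j++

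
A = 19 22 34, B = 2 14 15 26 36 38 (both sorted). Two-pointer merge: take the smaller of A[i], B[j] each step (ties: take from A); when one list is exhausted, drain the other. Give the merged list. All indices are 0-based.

[i=0,j=0] A[i]=19>B[j]=2 take 2 → j++
[i=0,j=1] A[i]=19>B[j]=14 take 14 → j++
[i=0,j=2] A[i]=19>B[j]=15 take 15 → j++
[i=0,j=3] A[i]=19<=B[j]=26 take 19 → i++
[i=1,j=3] A[i]=22<=B[j]=26 take 22 → i++
[i=2,j=3] A[i]=34>B[j]=26 take 26 → j++
[i=2,j=4] A[i]=34<=B[j]=36 take 34 → i++
[i=3,j=4] A done, take B[j]=36 → j++
[i=3,j=5] A done, take B[j]=38 → j++

[2, 14, 15, 19, 22, 26, 34, 36, 38]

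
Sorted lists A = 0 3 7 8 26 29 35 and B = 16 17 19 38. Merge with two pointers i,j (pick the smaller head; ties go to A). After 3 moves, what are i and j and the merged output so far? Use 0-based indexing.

i=3, j=0, merged so far=[0, 3, 7]

[i=0,j=0] A[i]=0<=B[j]=16 take 0 → i++
[i=1,j=0] A[i]=3<=B[j]=16 take 3 → i++
[i=2,j=0] A[i]=7<=B[j]=16 take 7 → i++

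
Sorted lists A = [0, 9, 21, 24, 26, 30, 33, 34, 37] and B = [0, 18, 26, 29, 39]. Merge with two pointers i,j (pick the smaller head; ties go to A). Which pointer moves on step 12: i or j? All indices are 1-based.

i=1 j=1: A[i]=0<=B[j]=0 take 0, i++
i=2 j=1: A[i]=9>B[j]=0 take 0, j++
i=2 j=2: A[i]=9<=B[j]=18 take 9, i++
i=3 j=2: A[i]=21>B[j]=18 take 18, j++
i=3 j=3: A[i]=21<=B[j]=26 take 21, i++
i=4 j=3: A[i]=24<=B[j]=26 take 24, i++
i=5 j=3: A[i]=26<=B[j]=26 take 26, i++
i=6 j=3: A[i]=30>B[j]=26 take 26, j++
i=6 j=4: A[i]=30>B[j]=29 take 29, j++
i=6 j=5: A[i]=30<=B[j]=39 take 30, i++
i=7 j=5: A[i]=33<=B[j]=39 take 33, i++
i=8 j=5: A[i]=34<=B[j]=39 take 34, i++

i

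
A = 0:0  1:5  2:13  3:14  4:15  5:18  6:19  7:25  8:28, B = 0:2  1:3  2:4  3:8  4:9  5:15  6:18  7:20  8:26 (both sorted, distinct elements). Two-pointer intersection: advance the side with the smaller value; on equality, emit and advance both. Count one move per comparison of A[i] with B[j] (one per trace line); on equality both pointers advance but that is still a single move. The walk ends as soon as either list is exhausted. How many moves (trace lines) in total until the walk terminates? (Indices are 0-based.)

i=0 j=0: 0<2, i++
i=1 j=0: 5>2, j++
i=1 j=1: 5>3, j++
i=1 j=2: 5>4, j++
i=1 j=3: 5<8, i++
i=2 j=3: 13>8, j++
i=2 j=4: 13>9, j++
i=2 j=5: 13<15, i++
i=3 j=5: 14<15, i++
i=4 j=5: 15==15 emit, i++,j++
i=5 j=6: 18==18 emit, i++,j++
i=6 j=7: 19<20, i++
i=7 j=7: 25>20, j++
i=7 j=8: 25<26, i++
i=8 j=8: 28>26, j++

15 moves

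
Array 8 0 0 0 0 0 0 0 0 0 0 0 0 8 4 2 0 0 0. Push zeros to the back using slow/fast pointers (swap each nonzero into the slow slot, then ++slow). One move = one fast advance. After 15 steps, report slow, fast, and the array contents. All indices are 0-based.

slow=0 fast=0: a[fast]=8≠0 swap→a[0]=8, slow++,fast++
slow=1 fast=1: a[fast]=0, fast++
slow=1 fast=2: a[fast]=0, fast++
slow=1 fast=3: a[fast]=0, fast++
slow=1 fast=4: a[fast]=0, fast++
slow=1 fast=5: a[fast]=0, fast++
slow=1 fast=6: a[fast]=0, fast++
slow=1 fast=7: a[fast]=0, fast++
slow=1 fast=8: a[fast]=0, fast++
slow=1 fast=9: a[fast]=0, fast++
slow=1 fast=10: a[fast]=0, fast++
slow=1 fast=11: a[fast]=0, fast++
slow=1 fast=12: a[fast]=0, fast++
slow=1 fast=13: a[fast]=8≠0 swap→a[1]=8, slow++,fast++
slow=2 fast=14: a[fast]=4≠0 swap→a[2]=4, slow++,fast++

slow=3, fast=15, a=[8, 8, 4, 0, 0, 0, 0, 0, 0, 0, 0, 0, 0, 0, 0, 2, 0, 0, 0]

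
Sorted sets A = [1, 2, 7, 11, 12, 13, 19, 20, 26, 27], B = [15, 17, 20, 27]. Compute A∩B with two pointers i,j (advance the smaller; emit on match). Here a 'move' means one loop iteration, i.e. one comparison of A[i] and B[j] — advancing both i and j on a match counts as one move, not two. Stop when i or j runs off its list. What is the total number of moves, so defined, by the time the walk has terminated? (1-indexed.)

[i=1,j=1] 1<15 → i++
[i=2,j=1] 2<15 → i++
[i=3,j=1] 7<15 → i++
[i=4,j=1] 11<15 → i++
[i=5,j=1] 12<15 → i++
[i=6,j=1] 13<15 → i++
[i=7,j=1] 19>15 → j++
[i=7,j=2] 19>17 → j++
[i=7,j=3] 19<20 → i++
[i=8,j=3] 20==20 emit → i++,j++
[i=9,j=4] 26<27 → i++
[i=10,j=4] 27==27 emit → i++,j++

12 moves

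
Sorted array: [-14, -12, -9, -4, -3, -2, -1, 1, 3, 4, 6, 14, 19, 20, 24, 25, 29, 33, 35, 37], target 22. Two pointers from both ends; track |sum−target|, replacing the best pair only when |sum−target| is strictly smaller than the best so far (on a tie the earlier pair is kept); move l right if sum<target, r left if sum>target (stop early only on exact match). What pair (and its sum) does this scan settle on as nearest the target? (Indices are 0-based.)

pair (-3, 25) with sum 22 (|Δ|=0)

[0,19] -14+37=23 d=1 * → r--
[0,18] -14+35=21 d=1 → l++
[1,18] -12+35=23 d=1 → r--
[1,17] -12+33=21 d=1 → l++
[2,17] -9+33=24 d=2 → r--
[2,16] -9+29=20 d=2 → l++
[3,16] -4+29=25 d=3 → r--
[3,15] -4+25=21 d=1 → l++
[4,15] -3+25=22 d=0 * → stop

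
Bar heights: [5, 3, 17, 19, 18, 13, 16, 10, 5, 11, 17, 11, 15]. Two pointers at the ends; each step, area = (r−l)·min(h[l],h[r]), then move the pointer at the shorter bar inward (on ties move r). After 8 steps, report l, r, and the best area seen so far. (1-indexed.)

l=3, r=7, best area=150

[1,13] min(5,15)*12=60 best=60 * → l++
[2,13] min(3,15)*11=33 best=60 → l++
[3,13] min(17,15)*10=150 best=150 * → r--
[3,12] min(17,11)*9=99 best=150 → r--
[3,11] min(17,17)*8=136 best=150 → r--
[3,10] min(17,11)*7=77 best=150 → r--
[3,9] min(17,5)*6=30 best=150 → r--
[3,8] min(17,10)*5=50 best=150 → r--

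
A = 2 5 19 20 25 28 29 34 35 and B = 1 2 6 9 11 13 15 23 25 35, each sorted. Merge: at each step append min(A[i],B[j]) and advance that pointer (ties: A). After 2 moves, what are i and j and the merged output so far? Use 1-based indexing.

[i=1,j=1] A[i]=2>B[j]=1 take 1 → j++
[i=1,j=2] A[i]=2<=B[j]=2 take 2 → i++

i=2, j=2, merged so far=[1, 2]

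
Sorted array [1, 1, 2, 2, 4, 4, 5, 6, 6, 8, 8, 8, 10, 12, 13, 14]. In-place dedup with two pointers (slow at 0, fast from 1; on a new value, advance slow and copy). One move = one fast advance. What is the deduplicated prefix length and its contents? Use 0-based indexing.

length 10; prefix = [1, 2, 4, 5, 6, 8, 10, 12, 13, 14]

slow=0 fast=1: a[fast]=1=a[slow] dup, fast++
slow=0 fast=2: a[fast]=2≠a[slow]=1 write a[1]=2, slow++,fast++
slow=1 fast=3: a[fast]=2=a[slow] dup, fast++
slow=1 fast=4: a[fast]=4≠a[slow]=2 write a[2]=4, slow++,fast++
slow=2 fast=5: a[fast]=4=a[slow] dup, fast++
slow=2 fast=6: a[fast]=5≠a[slow]=4 write a[3]=5, slow++,fast++
slow=3 fast=7: a[fast]=6≠a[slow]=5 write a[4]=6, slow++,fast++
slow=4 fast=8: a[fast]=6=a[slow] dup, fast++
slow=4 fast=9: a[fast]=8≠a[slow]=6 write a[5]=8, slow++,fast++
slow=5 fast=10: a[fast]=8=a[slow] dup, fast++
slow=5 fast=11: a[fast]=8=a[slow] dup, fast++
slow=5 fast=12: a[fast]=10≠a[slow]=8 write a[6]=10, slow++,fast++
slow=6 fast=13: a[fast]=12≠a[slow]=10 write a[7]=12, slow++,fast++
slow=7 fast=14: a[fast]=13≠a[slow]=12 write a[8]=13, slow++,fast++
slow=8 fast=15: a[fast]=14≠a[slow]=13 write a[9]=14, slow++,fast++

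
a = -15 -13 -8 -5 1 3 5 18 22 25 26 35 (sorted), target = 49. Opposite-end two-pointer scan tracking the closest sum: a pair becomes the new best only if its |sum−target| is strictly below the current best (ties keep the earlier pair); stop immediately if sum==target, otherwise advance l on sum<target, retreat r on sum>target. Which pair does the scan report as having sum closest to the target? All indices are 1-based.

[1,12] -15+35=20 d=29 * → l++
[2,12] -13+35=22 d=27 * → l++
[3,12] -8+35=27 d=22 * → l++
[4,12] -5+35=30 d=19 * → l++
[5,12] 1+35=36 d=13 * → l++
[6,12] 3+35=38 d=11 * → l++
[7,12] 5+35=40 d=9 * → l++
[8,12] 18+35=53 d=4 * → r--
[8,11] 18+26=44 d=5 → l++
[9,11] 22+26=48 d=1 * → l++
[10,11] 25+26=51 d=2 → r--

pair (22, 26) with sum 48 (|Δ|=1)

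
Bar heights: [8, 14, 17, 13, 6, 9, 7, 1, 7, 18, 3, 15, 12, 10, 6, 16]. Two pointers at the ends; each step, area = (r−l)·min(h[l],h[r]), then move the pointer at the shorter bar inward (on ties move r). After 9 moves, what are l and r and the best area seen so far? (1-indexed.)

[1,16] min(8,16)*15=120 best=120 * → l++
[2,16] min(14,16)*14=196 best=196 * → l++
[3,16] min(17,16)*13=208 best=208 * → r--
[3,15] min(17,6)*12=72 best=208 → r--
[3,14] min(17,10)*11=110 best=208 → r--
[3,13] min(17,12)*10=120 best=208 → r--
[3,12] min(17,15)*9=135 best=208 → r--
[3,11] min(17,3)*8=24 best=208 → r--
[3,10] min(17,18)*7=119 best=208 → l++

l=4, r=10, best area=208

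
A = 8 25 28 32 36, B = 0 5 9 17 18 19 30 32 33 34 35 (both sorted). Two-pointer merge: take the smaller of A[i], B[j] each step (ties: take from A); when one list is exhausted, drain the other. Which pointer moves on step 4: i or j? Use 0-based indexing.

j

i=0 j=0: A[i]=8>B[j]=0 take 0, j++
i=0 j=1: A[i]=8>B[j]=5 take 5, j++
i=0 j=2: A[i]=8<=B[j]=9 take 8, i++
i=1 j=2: A[i]=25>B[j]=9 take 9, j++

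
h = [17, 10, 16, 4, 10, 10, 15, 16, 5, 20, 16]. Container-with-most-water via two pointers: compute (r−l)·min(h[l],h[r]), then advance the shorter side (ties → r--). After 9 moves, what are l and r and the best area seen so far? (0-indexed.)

l=8, r=9, best area=160

[0,10] min(17,16)*10=160 best=160 * → r--
[0,9] min(17,20)*9=153 best=160 → l++
[1,9] min(10,20)*8=80 best=160 → l++
[2,9] min(16,20)*7=112 best=160 → l++
[3,9] min(4,20)*6=24 best=160 → l++
[4,9] min(10,20)*5=50 best=160 → l++
[5,9] min(10,20)*4=40 best=160 → l++
[6,9] min(15,20)*3=45 best=160 → l++
[7,9] min(16,20)*2=32 best=160 → l++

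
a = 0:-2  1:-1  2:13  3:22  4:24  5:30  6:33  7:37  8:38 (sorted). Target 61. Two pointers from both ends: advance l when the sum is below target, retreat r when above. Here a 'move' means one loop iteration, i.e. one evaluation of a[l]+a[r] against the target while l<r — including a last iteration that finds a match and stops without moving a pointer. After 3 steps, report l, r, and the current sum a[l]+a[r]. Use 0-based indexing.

l=3, r=8, sum=60

[0,8] -2+38=36 <61 → l++
[1,8] -1+38=37 <61 → l++
[2,8] 13+38=51 <61 → l++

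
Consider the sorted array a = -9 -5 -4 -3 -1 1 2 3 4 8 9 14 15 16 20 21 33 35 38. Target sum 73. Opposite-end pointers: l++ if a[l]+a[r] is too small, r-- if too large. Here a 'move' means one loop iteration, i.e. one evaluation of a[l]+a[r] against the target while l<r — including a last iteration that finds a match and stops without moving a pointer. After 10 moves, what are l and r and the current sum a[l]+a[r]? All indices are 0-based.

l=10, r=18, sum=47

l=0 r=18: -9+38=29 <73, l++
l=1 r=18: -5+38=33 <73, l++
l=2 r=18: -4+38=34 <73, l++
l=3 r=18: -3+38=35 <73, l++
l=4 r=18: -1+38=37 <73, l++
l=5 r=18: 1+38=39 <73, l++
l=6 r=18: 2+38=40 <73, l++
l=7 r=18: 3+38=41 <73, l++
l=8 r=18: 4+38=42 <73, l++
l=9 r=18: 8+38=46 <73, l++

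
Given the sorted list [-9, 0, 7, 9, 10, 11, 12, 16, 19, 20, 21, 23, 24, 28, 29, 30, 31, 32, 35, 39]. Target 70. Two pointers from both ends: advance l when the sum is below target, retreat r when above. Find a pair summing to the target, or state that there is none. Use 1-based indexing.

(31, 39)

[1,20] -9+39=30 <70 → l++
[2,20] 0+39=39 <70 → l++
[3,20] 7+39=46 <70 → l++
[4,20] 9+39=48 <70 → l++
[5,20] 10+39=49 <70 → l++
[6,20] 11+39=50 <70 → l++
[7,20] 12+39=51 <70 → l++
[8,20] 16+39=55 <70 → l++
[9,20] 19+39=58 <70 → l++
[10,20] 20+39=59 <70 → l++
[11,20] 21+39=60 <70 → l++
[12,20] 23+39=62 <70 → l++
[13,20] 24+39=63 <70 → l++
[14,20] 28+39=67 <70 → l++
[15,20] 29+39=68 <70 → l++
[16,20] 30+39=69 <70 → l++
[17,20] 31+39=70 → found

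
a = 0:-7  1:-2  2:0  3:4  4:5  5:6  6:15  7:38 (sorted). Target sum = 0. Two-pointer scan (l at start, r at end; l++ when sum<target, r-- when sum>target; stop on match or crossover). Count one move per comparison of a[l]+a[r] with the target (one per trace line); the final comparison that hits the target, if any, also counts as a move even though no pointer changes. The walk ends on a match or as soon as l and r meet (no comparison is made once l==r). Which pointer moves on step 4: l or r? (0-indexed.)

r

[0,7] -7+38=31 >0 → r--
[0,6] -7+15=8 >0 → r--
[0,5] -7+6=-1 <0 → l++
[1,5] -2+6=4 >0 → r--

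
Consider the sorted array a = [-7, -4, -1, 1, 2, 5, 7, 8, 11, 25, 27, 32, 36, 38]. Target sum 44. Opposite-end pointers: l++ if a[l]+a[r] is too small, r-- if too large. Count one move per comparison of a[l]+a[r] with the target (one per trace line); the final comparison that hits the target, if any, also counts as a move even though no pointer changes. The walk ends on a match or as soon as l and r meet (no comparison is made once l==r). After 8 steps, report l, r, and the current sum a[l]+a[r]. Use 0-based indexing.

l=7, r=12, sum=44

[0,13] -7+38=31 <44 → l++
[1,13] -4+38=34 <44 → l++
[2,13] -1+38=37 <44 → l++
[3,13] 1+38=39 <44 → l++
[4,13] 2+38=40 <44 → l++
[5,13] 5+38=43 <44 → l++
[6,13] 7+38=45 >44 → r--
[6,12] 7+36=43 <44 → l++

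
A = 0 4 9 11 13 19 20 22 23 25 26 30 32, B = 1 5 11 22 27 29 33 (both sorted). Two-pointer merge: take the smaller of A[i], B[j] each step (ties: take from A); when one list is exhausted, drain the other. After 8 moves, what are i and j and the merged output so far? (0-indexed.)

[i=0,j=0] A[i]=0<=B[j]=1 take 0 → i++
[i=1,j=0] A[i]=4>B[j]=1 take 1 → j++
[i=1,j=1] A[i]=4<=B[j]=5 take 4 → i++
[i=2,j=1] A[i]=9>B[j]=5 take 5 → j++
[i=2,j=2] A[i]=9<=B[j]=11 take 9 → i++
[i=3,j=2] A[i]=11<=B[j]=11 take 11 → i++
[i=4,j=2] A[i]=13>B[j]=11 take 11 → j++
[i=4,j=3] A[i]=13<=B[j]=22 take 13 → i++

i=5, j=3, merged so far=[0, 1, 4, 5, 9, 11, 11, 13]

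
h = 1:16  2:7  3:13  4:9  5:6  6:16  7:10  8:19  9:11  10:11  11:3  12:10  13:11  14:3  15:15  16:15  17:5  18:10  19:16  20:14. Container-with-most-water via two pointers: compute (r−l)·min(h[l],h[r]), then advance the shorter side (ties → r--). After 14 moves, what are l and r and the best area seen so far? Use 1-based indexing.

[1,20] min(16,14)*19=266 best=266 * → r--
[1,19] min(16,16)*18=288 best=288 * → r--
[1,18] min(16,10)*17=170 best=288 → r--
[1,17] min(16,5)*16=80 best=288 → r--
[1,16] min(16,15)*15=225 best=288 → r--
[1,15] min(16,15)*14=210 best=288 → r--
[1,14] min(16,3)*13=39 best=288 → r--
[1,13] min(16,11)*12=132 best=288 → r--
[1,12] min(16,10)*11=110 best=288 → r--
[1,11] min(16,3)*10=30 best=288 → r--
[1,10] min(16,11)*9=99 best=288 → r--
[1,9] min(16,11)*8=88 best=288 → r--
[1,8] min(16,19)*7=112 best=288 → l++
[2,8] min(7,19)*6=42 best=288 → l++

l=3, r=8, best area=288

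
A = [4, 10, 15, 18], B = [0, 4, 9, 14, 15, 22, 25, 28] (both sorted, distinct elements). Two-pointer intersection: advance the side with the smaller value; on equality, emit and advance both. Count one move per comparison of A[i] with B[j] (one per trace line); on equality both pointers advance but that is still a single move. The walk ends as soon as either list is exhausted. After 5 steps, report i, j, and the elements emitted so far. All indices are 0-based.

i=2, j=4, emitted=[4]

i=0 j=0: 4>0, j++
i=0 j=1: 4==4 emit, i++,j++
i=1 j=2: 10>9, j++
i=1 j=3: 10<14, i++
i=2 j=3: 15>14, j++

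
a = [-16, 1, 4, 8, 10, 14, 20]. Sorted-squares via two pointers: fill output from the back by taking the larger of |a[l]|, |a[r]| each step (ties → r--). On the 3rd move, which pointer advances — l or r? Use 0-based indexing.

[0,6] |-16|<=|20| out[6]=400 → r--
[0,5] |-16|>|14| out[5]=256 → l++
[1,5] |1|<=|14| out[4]=196 → r--

r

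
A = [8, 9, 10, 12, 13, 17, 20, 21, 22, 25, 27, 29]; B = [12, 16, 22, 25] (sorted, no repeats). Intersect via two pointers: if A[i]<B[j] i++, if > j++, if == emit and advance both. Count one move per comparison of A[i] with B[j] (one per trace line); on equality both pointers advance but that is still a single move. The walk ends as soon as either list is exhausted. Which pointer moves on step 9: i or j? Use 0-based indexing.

[i=0,j=0] 8<12 → i++
[i=1,j=0] 9<12 → i++
[i=2,j=0] 10<12 → i++
[i=3,j=0] 12==12 emit → i++,j++
[i=4,j=1] 13<16 → i++
[i=5,j=1] 17>16 → j++
[i=5,j=2] 17<22 → i++
[i=6,j=2] 20<22 → i++
[i=7,j=2] 21<22 → i++

i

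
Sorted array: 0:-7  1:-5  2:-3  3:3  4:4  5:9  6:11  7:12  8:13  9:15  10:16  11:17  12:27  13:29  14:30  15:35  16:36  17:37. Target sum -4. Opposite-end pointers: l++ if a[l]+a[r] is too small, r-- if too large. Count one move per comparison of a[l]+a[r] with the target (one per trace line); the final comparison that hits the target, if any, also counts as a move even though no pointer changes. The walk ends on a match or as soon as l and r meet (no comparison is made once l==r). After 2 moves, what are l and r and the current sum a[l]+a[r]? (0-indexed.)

l=0, r=15, sum=28

[0,17] -7+37=30 >-4 → r--
[0,16] -7+36=29 >-4 → r--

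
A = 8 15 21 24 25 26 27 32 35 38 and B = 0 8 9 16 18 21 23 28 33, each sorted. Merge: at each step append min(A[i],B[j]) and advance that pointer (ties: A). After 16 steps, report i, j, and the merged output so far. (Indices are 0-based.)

i=8, j=8, merged so far=[0, 8, 8, 9, 15, 16, 18, 21, 21, 23, 24, 25, 26, 27, 28, 32]

i=0 j=0: A[i]=8>B[j]=0 take 0, j++
i=0 j=1: A[i]=8<=B[j]=8 take 8, i++
i=1 j=1: A[i]=15>B[j]=8 take 8, j++
i=1 j=2: A[i]=15>B[j]=9 take 9, j++
i=1 j=3: A[i]=15<=B[j]=16 take 15, i++
i=2 j=3: A[i]=21>B[j]=16 take 16, j++
i=2 j=4: A[i]=21>B[j]=18 take 18, j++
i=2 j=5: A[i]=21<=B[j]=21 take 21, i++
i=3 j=5: A[i]=24>B[j]=21 take 21, j++
i=3 j=6: A[i]=24>B[j]=23 take 23, j++
i=3 j=7: A[i]=24<=B[j]=28 take 24, i++
i=4 j=7: A[i]=25<=B[j]=28 take 25, i++
i=5 j=7: A[i]=26<=B[j]=28 take 26, i++
i=6 j=7: A[i]=27<=B[j]=28 take 27, i++
i=7 j=7: A[i]=32>B[j]=28 take 28, j++
i=7 j=8: A[i]=32<=B[j]=33 take 32, i++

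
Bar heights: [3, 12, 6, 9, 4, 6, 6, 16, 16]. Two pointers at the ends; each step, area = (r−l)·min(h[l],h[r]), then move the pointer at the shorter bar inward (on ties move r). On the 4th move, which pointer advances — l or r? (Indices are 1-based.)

l

l=1 r=9: min(3,16)*8=24 best=24 *, l++
l=2 r=9: min(12,16)*7=84 best=84 *, l++
l=3 r=9: min(6,16)*6=36 best=84, l++
l=4 r=9: min(9,16)*5=45 best=84, l++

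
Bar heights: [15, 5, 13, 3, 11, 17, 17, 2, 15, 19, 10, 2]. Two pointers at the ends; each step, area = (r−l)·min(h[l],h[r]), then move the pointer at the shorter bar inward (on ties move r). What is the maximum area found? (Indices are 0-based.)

[0,11] min(15,2)*11=22 best=22 * → r--
[0,10] min(15,10)*10=100 best=100 * → r--
[0,9] min(15,19)*9=135 best=135 * → l++
[1,9] min(5,19)*8=40 best=135 → l++
[2,9] min(13,19)*7=91 best=135 → l++
[3,9] min(3,19)*6=18 best=135 → l++
[4,9] min(11,19)*5=55 best=135 → l++
[5,9] min(17,19)*4=68 best=135 → l++
[6,9] min(17,19)*3=51 best=135 → l++
[7,9] min(2,19)*2=4 best=135 → l++
[8,9] min(15,19)*1=15 best=135 → l++

max area = 135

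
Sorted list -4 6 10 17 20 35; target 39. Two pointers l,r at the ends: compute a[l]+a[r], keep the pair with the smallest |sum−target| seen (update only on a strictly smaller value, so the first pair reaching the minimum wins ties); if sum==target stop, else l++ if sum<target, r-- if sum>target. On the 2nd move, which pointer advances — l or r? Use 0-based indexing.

r

l=0 r=5: -4+35=31 d=8 *, l++
l=1 r=5: 6+35=41 d=2 *, r--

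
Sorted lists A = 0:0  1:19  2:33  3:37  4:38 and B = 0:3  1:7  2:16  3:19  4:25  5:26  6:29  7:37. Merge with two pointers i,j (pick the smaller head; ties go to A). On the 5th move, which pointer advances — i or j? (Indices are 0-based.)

i

i=0 j=0: A[i]=0<=B[j]=3 take 0, i++
i=1 j=0: A[i]=19>B[j]=3 take 3, j++
i=1 j=1: A[i]=19>B[j]=7 take 7, j++
i=1 j=2: A[i]=19>B[j]=16 take 16, j++
i=1 j=3: A[i]=19<=B[j]=19 take 19, i++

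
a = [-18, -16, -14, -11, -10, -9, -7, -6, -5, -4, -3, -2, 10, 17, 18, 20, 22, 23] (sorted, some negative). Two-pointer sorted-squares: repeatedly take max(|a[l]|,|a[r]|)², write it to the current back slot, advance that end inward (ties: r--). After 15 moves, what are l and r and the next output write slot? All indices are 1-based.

l=10, r=12, next write slot=3

l=1 r=18: |-18|<=|23| out[18]=529, r--
l=1 r=17: |-18|<=|22| out[17]=484, r--
l=1 r=16: |-18|<=|20| out[16]=400, r--
l=1 r=15: |-18|<=|18| out[15]=324, r--
l=1 r=14: |-18|>|17| out[14]=324, l++
l=2 r=14: |-16|<=|17| out[13]=289, r--
l=2 r=13: |-16|>|10| out[12]=256, l++
l=3 r=13: |-14|>|10| out[11]=196, l++
l=4 r=13: |-11|>|10| out[10]=121, l++
l=5 r=13: |-10|<=|10| out[9]=100, r--
l=5 r=12: |-10|>|-2| out[8]=100, l++
l=6 r=12: |-9|>|-2| out[7]=81, l++
l=7 r=12: |-7|>|-2| out[6]=49, l++
l=8 r=12: |-6|>|-2| out[5]=36, l++
l=9 r=12: |-5|>|-2| out[4]=25, l++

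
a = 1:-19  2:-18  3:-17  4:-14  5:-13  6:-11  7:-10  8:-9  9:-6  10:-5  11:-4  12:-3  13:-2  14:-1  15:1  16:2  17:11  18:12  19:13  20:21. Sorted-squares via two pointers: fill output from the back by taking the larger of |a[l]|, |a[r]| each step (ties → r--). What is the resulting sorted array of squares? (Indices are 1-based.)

[1, 1, 4, 4, 9, 16, 25, 36, 81, 100, 121, 121, 144, 169, 169, 196, 289, 324, 361, 441]

l=1 r=20: |-19|<=|21| out[20]=441, r--
l=1 r=19: |-19|>|13| out[19]=361, l++
l=2 r=19: |-18|>|13| out[18]=324, l++
l=3 r=19: |-17|>|13| out[17]=289, l++
l=4 r=19: |-14|>|13| out[16]=196, l++
l=5 r=19: |-13|<=|13| out[15]=169, r--
l=5 r=18: |-13|>|12| out[14]=169, l++
l=6 r=18: |-11|<=|12| out[13]=144, r--
l=6 r=17: |-11|<=|11| out[12]=121, r--
l=6 r=16: |-11|>|2| out[11]=121, l++
l=7 r=16: |-10|>|2| out[10]=100, l++
l=8 r=16: |-9|>|2| out[9]=81, l++
l=9 r=16: |-6|>|2| out[8]=36, l++
l=10 r=16: |-5|>|2| out[7]=25, l++
l=11 r=16: |-4|>|2| out[6]=16, l++
l=12 r=16: |-3|>|2| out[5]=9, l++
l=13 r=16: |-2|<=|2| out[4]=4, r--
l=13 r=15: |-2|>|1| out[3]=4, l++
l=14 r=15: |-1|<=|1| out[2]=1, r--
l=14 r=14: |-1|<=|-1| out[1]=1, r--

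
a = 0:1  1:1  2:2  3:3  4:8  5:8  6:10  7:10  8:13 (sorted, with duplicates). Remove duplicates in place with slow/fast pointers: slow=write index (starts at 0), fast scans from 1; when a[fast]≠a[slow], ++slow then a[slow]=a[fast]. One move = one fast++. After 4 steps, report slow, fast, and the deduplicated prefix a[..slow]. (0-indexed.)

slow=3, fast=5, prefix=[1, 2, 3, 8]

slow=0 fast=1: a[fast]=1=a[slow] dup, fast++
slow=0 fast=2: a[fast]=2≠a[slow]=1 write a[1]=2, slow++,fast++
slow=1 fast=3: a[fast]=3≠a[slow]=2 write a[2]=3, slow++,fast++
slow=2 fast=4: a[fast]=8≠a[slow]=3 write a[3]=8, slow++,fast++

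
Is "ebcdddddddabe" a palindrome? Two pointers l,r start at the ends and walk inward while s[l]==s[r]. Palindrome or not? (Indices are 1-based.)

not a palindrome (mismatch at 3,11)

l=1 r=13: 'e'=='e', l++,r--
l=2 r=12: 'b'=='b', l++,r--
l=3 r=11: 'c'!='a', stop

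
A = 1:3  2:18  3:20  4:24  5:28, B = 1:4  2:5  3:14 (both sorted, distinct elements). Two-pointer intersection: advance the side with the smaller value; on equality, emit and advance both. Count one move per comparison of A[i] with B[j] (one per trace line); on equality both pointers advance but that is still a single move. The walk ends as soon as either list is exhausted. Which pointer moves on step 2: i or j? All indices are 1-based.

j

i=1 j=1: 3<4, i++
i=2 j=1: 18>4, j++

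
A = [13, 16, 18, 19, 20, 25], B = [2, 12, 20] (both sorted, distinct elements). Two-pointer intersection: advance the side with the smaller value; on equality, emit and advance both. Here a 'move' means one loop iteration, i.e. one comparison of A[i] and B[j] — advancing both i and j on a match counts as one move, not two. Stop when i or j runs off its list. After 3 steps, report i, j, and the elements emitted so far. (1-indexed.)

[i=1,j=1] 13>2 → j++
[i=1,j=2] 13>12 → j++
[i=1,j=3] 13<20 → i++

i=2, j=3, emitted=[]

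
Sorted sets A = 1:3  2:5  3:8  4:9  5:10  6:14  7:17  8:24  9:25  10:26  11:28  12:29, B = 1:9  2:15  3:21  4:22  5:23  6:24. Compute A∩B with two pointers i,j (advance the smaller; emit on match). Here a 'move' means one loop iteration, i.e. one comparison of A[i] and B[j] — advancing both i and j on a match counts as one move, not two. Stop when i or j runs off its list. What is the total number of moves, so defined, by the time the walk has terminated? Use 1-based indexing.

[i=1,j=1] 3<9 → i++
[i=2,j=1] 5<9 → i++
[i=3,j=1] 8<9 → i++
[i=4,j=1] 9==9 emit → i++,j++
[i=5,j=2] 10<15 → i++
[i=6,j=2] 14<15 → i++
[i=7,j=2] 17>15 → j++
[i=7,j=3] 17<21 → i++
[i=8,j=3] 24>21 → j++
[i=8,j=4] 24>22 → j++
[i=8,j=5] 24>23 → j++
[i=8,j=6] 24==24 emit → i++,j++

12 moves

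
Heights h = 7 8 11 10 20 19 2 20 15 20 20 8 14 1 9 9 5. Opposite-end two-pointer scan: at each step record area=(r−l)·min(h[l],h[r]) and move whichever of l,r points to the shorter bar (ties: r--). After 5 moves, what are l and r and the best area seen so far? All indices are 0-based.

l=2, r=13, best area=117

[0,16] min(7,5)*16=80 best=80 * → r--
[0,15] min(7,9)*15=105 best=105 * → l++
[1,15] min(8,9)*14=112 best=112 * → l++
[2,15] min(11,9)*13=117 best=117 * → r--
[2,14] min(11,9)*12=108 best=117 → r--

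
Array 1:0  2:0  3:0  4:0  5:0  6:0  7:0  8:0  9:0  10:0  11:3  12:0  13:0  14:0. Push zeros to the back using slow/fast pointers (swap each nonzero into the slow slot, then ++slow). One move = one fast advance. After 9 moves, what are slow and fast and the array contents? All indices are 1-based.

(s=1,f=1) a[fast]=0 → fast++
(s=1,f=2) a[fast]=0 → fast++
(s=1,f=3) a[fast]=0 → fast++
(s=1,f=4) a[fast]=0 → fast++
(s=1,f=5) a[fast]=0 → fast++
(s=1,f=6) a[fast]=0 → fast++
(s=1,f=7) a[fast]=0 → fast++
(s=1,f=8) a[fast]=0 → fast++
(s=1,f=9) a[fast]=0 → fast++

slow=1, fast=10, a=[0, 0, 0, 0, 0, 0, 0, 0, 0, 0, 3, 0, 0, 0]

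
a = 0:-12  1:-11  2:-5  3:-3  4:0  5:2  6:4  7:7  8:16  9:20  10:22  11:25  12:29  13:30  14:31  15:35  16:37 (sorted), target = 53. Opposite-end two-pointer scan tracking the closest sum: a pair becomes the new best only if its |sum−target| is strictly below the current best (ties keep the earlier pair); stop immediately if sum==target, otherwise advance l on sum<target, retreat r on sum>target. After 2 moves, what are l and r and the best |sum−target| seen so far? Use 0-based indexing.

l=0 r=16: -12+37=25 d=28 *, l++
l=1 r=16: -11+37=26 d=27 *, l++

l=2, r=16, best |Δ|=27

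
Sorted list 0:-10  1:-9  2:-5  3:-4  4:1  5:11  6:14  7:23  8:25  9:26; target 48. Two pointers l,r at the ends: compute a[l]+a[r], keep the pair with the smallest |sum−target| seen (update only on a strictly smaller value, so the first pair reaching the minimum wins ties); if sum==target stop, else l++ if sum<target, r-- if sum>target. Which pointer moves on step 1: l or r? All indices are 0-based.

l

[0,9] -10+26=16 d=32 * → l++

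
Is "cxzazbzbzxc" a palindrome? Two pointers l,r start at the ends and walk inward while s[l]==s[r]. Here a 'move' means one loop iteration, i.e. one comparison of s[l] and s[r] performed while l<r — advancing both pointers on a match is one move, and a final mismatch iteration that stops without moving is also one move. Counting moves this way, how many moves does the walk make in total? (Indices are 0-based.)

4 moves

[0,10] 'c'=='c' → l++,r--
[1,9] 'x'=='x' → l++,r--
[2,8] 'z'=='z' → l++,r--
[3,7] 'a'!='b' → stop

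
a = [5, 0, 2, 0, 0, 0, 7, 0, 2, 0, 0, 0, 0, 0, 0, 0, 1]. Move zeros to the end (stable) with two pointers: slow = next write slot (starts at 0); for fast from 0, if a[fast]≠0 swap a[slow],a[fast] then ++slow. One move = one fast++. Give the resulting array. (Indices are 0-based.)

[5, 2, 7, 2, 1, 0, 0, 0, 0, 0, 0, 0, 0, 0, 0, 0, 0]

(s=0,f=0) a[fast]=5≠0 swap→a[0]=5 → slow++,fast++
(s=1,f=1) a[fast]=0 → fast++
(s=1,f=2) a[fast]=2≠0 swap→a[1]=2 → slow++,fast++
(s=2,f=3) a[fast]=0 → fast++
(s=2,f=4) a[fast]=0 → fast++
(s=2,f=5) a[fast]=0 → fast++
(s=2,f=6) a[fast]=7≠0 swap→a[2]=7 → slow++,fast++
(s=3,f=7) a[fast]=0 → fast++
(s=3,f=8) a[fast]=2≠0 swap→a[3]=2 → slow++,fast++
(s=4,f=9) a[fast]=0 → fast++
(s=4,f=10) a[fast]=0 → fast++
(s=4,f=11) a[fast]=0 → fast++
(s=4,f=12) a[fast]=0 → fast++
(s=4,f=13) a[fast]=0 → fast++
(s=4,f=14) a[fast]=0 → fast++
(s=4,f=15) a[fast]=0 → fast++
(s=4,f=16) a[fast]=1≠0 swap→a[4]=1 → slow++,fast++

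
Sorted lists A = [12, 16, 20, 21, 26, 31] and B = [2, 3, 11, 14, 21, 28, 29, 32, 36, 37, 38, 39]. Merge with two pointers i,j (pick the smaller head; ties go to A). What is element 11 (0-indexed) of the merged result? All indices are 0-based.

merged[11] = 29

i=0 j=0: A[i]=12>B[j]=2 take 2, j++
i=0 j=1: A[i]=12>B[j]=3 take 3, j++
i=0 j=2: A[i]=12>B[j]=11 take 11, j++
i=0 j=3: A[i]=12<=B[j]=14 take 12, i++
i=1 j=3: A[i]=16>B[j]=14 take 14, j++
i=1 j=4: A[i]=16<=B[j]=21 take 16, i++
i=2 j=4: A[i]=20<=B[j]=21 take 20, i++
i=3 j=4: A[i]=21<=B[j]=21 take 21, i++
i=4 j=4: A[i]=26>B[j]=21 take 21, j++
i=4 j=5: A[i]=26<=B[j]=28 take 26, i++
i=5 j=5: A[i]=31>B[j]=28 take 28, j++
i=5 j=6: A[i]=31>B[j]=29 take 29, j++
i=5 j=7: A[i]=31<=B[j]=32 take 31, i++
i=6 j=7: A done, take B[j]=32, j++
i=6 j=8: A done, take B[j]=36, j++
i=6 j=9: A done, take B[j]=37, j++
i=6 j=10: A done, take B[j]=38, j++
i=6 j=11: A done, take B[j]=39, j++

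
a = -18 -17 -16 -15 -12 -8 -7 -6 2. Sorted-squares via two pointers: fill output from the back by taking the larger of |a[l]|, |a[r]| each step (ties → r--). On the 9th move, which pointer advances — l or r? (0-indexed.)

[0,8] |-18|>|2| out[8]=324 → l++
[1,8] |-17|>|2| out[7]=289 → l++
[2,8] |-16|>|2| out[6]=256 → l++
[3,8] |-15|>|2| out[5]=225 → l++
[4,8] |-12|>|2| out[4]=144 → l++
[5,8] |-8|>|2| out[3]=64 → l++
[6,8] |-7|>|2| out[2]=49 → l++
[7,8] |-6|>|2| out[1]=36 → l++
[8,8] |2|<=|2| out[0]=4 → r--

r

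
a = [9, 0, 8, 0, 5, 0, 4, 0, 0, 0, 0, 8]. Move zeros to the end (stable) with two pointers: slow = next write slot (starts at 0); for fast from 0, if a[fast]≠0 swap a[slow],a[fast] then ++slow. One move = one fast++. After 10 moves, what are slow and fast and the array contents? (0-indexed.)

(s=0,f=0) a[fast]=9≠0 swap→a[0]=9 → slow++,fast++
(s=1,f=1) a[fast]=0 → fast++
(s=1,f=2) a[fast]=8≠0 swap→a[1]=8 → slow++,fast++
(s=2,f=3) a[fast]=0 → fast++
(s=2,f=4) a[fast]=5≠0 swap→a[2]=5 → slow++,fast++
(s=3,f=5) a[fast]=0 → fast++
(s=3,f=6) a[fast]=4≠0 swap→a[3]=4 → slow++,fast++
(s=4,f=7) a[fast]=0 → fast++
(s=4,f=8) a[fast]=0 → fast++
(s=4,f=9) a[fast]=0 → fast++

slow=4, fast=10, a=[9, 8, 5, 4, 0, 0, 0, 0, 0, 0, 0, 8]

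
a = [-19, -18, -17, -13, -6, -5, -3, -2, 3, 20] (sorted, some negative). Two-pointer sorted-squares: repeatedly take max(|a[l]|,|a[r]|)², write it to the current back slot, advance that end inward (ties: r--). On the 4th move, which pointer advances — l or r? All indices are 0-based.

l

l=0 r=9: |-19|<=|20| out[9]=400, r--
l=0 r=8: |-19|>|3| out[8]=361, l++
l=1 r=8: |-18|>|3| out[7]=324, l++
l=2 r=8: |-17|>|3| out[6]=289, l++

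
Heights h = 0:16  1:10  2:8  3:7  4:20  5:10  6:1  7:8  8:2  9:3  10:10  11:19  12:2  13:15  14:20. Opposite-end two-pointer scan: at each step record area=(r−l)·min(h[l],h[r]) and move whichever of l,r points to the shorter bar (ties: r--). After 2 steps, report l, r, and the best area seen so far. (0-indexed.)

l=0 r=14: min(16,20)*14=224 best=224 *, l++
l=1 r=14: min(10,20)*13=130 best=224, l++

l=2, r=14, best area=224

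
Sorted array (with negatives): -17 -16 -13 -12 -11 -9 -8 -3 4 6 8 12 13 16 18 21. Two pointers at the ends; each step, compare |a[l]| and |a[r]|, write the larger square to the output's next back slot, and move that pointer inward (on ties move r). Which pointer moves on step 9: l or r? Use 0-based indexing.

l=0 r=15: |-17|<=|21| out[15]=441, r--
l=0 r=14: |-17|<=|18| out[14]=324, r--
l=0 r=13: |-17|>|16| out[13]=289, l++
l=1 r=13: |-16|<=|16| out[12]=256, r--
l=1 r=12: |-16|>|13| out[11]=256, l++
l=2 r=12: |-13|<=|13| out[10]=169, r--
l=2 r=11: |-13|>|12| out[9]=169, l++
l=3 r=11: |-12|<=|12| out[8]=144, r--
l=3 r=10: |-12|>|8| out[7]=144, l++

l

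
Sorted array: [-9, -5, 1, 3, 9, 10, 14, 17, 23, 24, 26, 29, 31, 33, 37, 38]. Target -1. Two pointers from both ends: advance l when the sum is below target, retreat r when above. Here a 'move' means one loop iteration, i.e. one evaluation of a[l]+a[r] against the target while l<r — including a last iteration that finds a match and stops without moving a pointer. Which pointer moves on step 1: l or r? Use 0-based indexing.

[0,15] -9+38=29 >-1 → r--

r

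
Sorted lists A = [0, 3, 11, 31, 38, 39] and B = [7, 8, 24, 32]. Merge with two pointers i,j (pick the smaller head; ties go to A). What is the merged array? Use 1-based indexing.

[i=1,j=1] A[i]=0<=B[j]=7 take 0 → i++
[i=2,j=1] A[i]=3<=B[j]=7 take 3 → i++
[i=3,j=1] A[i]=11>B[j]=7 take 7 → j++
[i=3,j=2] A[i]=11>B[j]=8 take 8 → j++
[i=3,j=3] A[i]=11<=B[j]=24 take 11 → i++
[i=4,j=3] A[i]=31>B[j]=24 take 24 → j++
[i=4,j=4] A[i]=31<=B[j]=32 take 31 → i++
[i=5,j=4] A[i]=38>B[j]=32 take 32 → j++
[i=5,j=5] B done, take A[i]=38 → i++
[i=6,j=5] B done, take A[i]=39 → i++

[0, 3, 7, 8, 11, 24, 31, 32, 38, 39]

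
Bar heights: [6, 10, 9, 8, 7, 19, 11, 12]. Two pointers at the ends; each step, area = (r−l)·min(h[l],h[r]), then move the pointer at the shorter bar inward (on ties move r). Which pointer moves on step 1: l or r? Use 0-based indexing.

[0,7] min(6,12)*7=42 best=42 * → l++

l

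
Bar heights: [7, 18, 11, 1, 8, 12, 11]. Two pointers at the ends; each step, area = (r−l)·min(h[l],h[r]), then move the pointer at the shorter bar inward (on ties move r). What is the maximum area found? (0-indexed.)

[0,6] min(7,11)*6=42 best=42 * → l++
[1,6] min(18,11)*5=55 best=55 * → r--
[1,5] min(18,12)*4=48 best=55 → r--
[1,4] min(18,8)*3=24 best=55 → r--
[1,3] min(18,1)*2=2 best=55 → r--
[1,2] min(18,11)*1=11 best=55 → r--

max area = 55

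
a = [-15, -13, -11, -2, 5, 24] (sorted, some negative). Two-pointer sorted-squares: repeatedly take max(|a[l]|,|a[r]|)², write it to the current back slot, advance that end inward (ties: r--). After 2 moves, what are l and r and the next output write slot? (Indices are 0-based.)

l=1, r=4, next write slot=3

[0,5] |-15|<=|24| out[5]=576 → r--
[0,4] |-15|>|5| out[4]=225 → l++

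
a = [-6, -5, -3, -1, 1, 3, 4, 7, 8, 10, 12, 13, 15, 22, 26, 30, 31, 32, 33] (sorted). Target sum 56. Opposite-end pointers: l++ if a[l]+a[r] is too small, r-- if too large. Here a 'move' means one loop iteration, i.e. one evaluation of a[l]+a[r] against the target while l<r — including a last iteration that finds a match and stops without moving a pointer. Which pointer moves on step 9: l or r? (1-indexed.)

l

l=1 r=19: -6+33=27 <56, l++
l=2 r=19: -5+33=28 <56, l++
l=3 r=19: -3+33=30 <56, l++
l=4 r=19: -1+33=32 <56, l++
l=5 r=19: 1+33=34 <56, l++
l=6 r=19: 3+33=36 <56, l++
l=7 r=19: 4+33=37 <56, l++
l=8 r=19: 7+33=40 <56, l++
l=9 r=19: 8+33=41 <56, l++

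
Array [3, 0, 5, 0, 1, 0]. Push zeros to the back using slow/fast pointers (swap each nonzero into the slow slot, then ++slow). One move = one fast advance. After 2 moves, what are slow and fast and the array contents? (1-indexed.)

slow=2, fast=3, a=[3, 0, 5, 0, 1, 0]

slow=1 fast=1: a[fast]=3≠0 swap→a[1]=3, slow++,fast++
slow=2 fast=2: a[fast]=0, fast++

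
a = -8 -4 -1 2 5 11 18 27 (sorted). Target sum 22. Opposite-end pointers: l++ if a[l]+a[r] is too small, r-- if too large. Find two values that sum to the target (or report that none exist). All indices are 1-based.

[1,8] -8+27=19 <22 → l++
[2,8] -4+27=23 >22 → r--
[2,7] -4+18=14 <22 → l++
[3,7] -1+18=17 <22 → l++
[4,7] 2+18=20 <22 → l++
[5,7] 5+18=23 >22 → r--
[5,6] 5+11=16 <22 → l++

no pair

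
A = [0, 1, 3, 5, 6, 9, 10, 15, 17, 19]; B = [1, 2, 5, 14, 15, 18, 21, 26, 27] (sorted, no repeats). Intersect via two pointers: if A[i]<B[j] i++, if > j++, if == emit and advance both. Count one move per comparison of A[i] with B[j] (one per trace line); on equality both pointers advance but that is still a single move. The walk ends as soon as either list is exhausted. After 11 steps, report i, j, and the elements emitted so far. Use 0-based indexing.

i=9, j=5, emitted=[1, 5, 15]

i=0 j=0: 0<1, i++
i=1 j=0: 1==1 emit, i++,j++
i=2 j=1: 3>2, j++
i=2 j=2: 3<5, i++
i=3 j=2: 5==5 emit, i++,j++
i=4 j=3: 6<14, i++
i=5 j=3: 9<14, i++
i=6 j=3: 10<14, i++
i=7 j=3: 15>14, j++
i=7 j=4: 15==15 emit, i++,j++
i=8 j=5: 17<18, i++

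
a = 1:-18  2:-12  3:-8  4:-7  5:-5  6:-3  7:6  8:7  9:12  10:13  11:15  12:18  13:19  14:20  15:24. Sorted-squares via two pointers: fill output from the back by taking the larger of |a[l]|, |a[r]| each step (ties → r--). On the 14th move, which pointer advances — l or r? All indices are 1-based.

[1,15] |-18|<=|24| out[15]=576 → r--
[1,14] |-18|<=|20| out[14]=400 → r--
[1,13] |-18|<=|19| out[13]=361 → r--
[1,12] |-18|<=|18| out[12]=324 → r--
[1,11] |-18|>|15| out[11]=324 → l++
[2,11] |-12|<=|15| out[10]=225 → r--
[2,10] |-12|<=|13| out[9]=169 → r--
[2,9] |-12|<=|12| out[8]=144 → r--
[2,8] |-12|>|7| out[7]=144 → l++
[3,8] |-8|>|7| out[6]=64 → l++
[4,8] |-7|<=|7| out[5]=49 → r--
[4,7] |-7|>|6| out[4]=49 → l++
[5,7] |-5|<=|6| out[3]=36 → r--
[5,6] |-5|>|-3| out[2]=25 → l++

l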